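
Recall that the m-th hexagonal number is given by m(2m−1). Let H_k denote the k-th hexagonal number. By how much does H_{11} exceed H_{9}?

11·(2·11 − 1) = 231 and 9·(2·9 − 1) = 153.
Difference: 231 − 153 = 78.

78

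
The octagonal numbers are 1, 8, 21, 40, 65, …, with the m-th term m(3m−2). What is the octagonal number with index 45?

5985

45·(3·45 − 2) = 45·133 = 5985.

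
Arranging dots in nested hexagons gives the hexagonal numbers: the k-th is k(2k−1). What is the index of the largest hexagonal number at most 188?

9

Solve n(2n−1) ≤ 188 for integer n.
n = 9 gives 153 ≤ 188, while n = 10 gives 190 > 188; so the answer is index 9.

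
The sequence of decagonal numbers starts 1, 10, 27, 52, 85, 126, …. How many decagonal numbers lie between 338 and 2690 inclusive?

17

The n-th decagonal number is n(4n−3).
Smallest index with value ≥ 338: n = 10 (giving 370).
Largest index with value ≤ 2690: n = 26 (giving 2626).
Indices 10 through 26: 17 terms.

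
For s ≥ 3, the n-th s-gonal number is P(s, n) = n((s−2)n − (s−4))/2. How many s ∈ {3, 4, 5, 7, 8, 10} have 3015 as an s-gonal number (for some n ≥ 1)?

s = 3: P(3, 77) = 3003 and P(3, 78) = 3081; 3015 is not s-gonal.
s = 4: P(4, 54) = 2916 and P(4, 55) = 3025; 3015 is not s-gonal.
s = 5: P(5, 45) = 3015. ✓
s = 7: P(7, 35) = 3010 and P(7, 36) = 3186; 3015 is not s-gonal.
s = 8: P(8, 32) = 3008 and P(8, 33) = 3201; 3015 is not s-gonal.
s = 10: P(10, 27) = 2835 and P(10, 28) = 3052; 3015 is not s-gonal.
Hits: s ∈ {5} → 1.

1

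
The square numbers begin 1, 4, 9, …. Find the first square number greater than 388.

Solve n² > 388 for integer n.
The largest n with value ≤ 388 is 19 (since 361 ≤ 388 < 400), so the first above is n = 20, value 400.

400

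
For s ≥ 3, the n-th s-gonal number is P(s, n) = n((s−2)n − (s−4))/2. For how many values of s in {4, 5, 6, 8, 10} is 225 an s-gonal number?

2

s = 4: P(4, 15) = 225. ✓
s = 5: P(5, 12) = 210 and P(5, 13) = 247; 225 is not s-gonal.
s = 6: P(6, 10) = 190 and P(6, 11) = 231; 225 is not s-gonal.
s = 8: P(8, 9) = 225. ✓
s = 10: P(10, 7) = 175 and P(10, 8) = 232; 225 is not s-gonal.
Hits: s ∈ {4, 8} → 2.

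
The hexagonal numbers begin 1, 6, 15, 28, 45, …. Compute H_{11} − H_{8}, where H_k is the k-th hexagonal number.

11·(2·11 − 1) = 231 and 8·(2·8 − 1) = 120.
Difference: 231 − 120 = 111.

111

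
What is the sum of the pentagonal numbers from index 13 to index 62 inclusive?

Σ i(3i−1)/2 = (3Σi² − Σi) / 2 over i = 13..62.
Σi = 1953 − 78 = 1875 and Σi² = 81375 − 650 = 80725.
(3·80725 − 1·1875) / 2 = 240300/2 = 120150.

120150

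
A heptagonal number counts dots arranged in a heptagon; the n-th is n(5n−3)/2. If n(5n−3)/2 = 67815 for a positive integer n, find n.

Set n(5n−3)/2 = 67815, giving 5n² − 3n − 135630 = 0.
The discriminant is 9 + 40·67815 = 2712609, and √2712609 = 1647.
So n = (3 + 1647) / 10 = 1650/10 = 165.
Check: 165·(5·165 − 3)/2 = 67815. ✓

165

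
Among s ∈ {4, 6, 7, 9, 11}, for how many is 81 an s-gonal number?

2

s = 4: P(4, 9) = 81. ✓
s = 6: P(6, 6) = 66 and P(6, 7) = 91; 81 is not s-gonal.
s = 7: P(7, 6) = 81. ✓
s = 9: P(9, 5) = 75 and P(9, 6) = 111; 81 is not s-gonal.
s = 11: P(11, 4) = 58 and P(11, 5) = 95; 81 is not s-gonal.
Hits: s ∈ {4, 7} → 2.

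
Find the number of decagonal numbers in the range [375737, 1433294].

The n-th decagonal number is n(4n−3).
Smallest index with value ≥ 375737: n = 307 (giving 376075).
Largest index with value ≤ 1433294: n = 598 (giving 1428622).
Indices 307 through 598: 292 terms.

292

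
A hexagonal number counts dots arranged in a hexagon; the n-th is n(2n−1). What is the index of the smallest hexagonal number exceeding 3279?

Solve n(2n−1) > 3279 for integer n.
The largest n with value ≤ 3279 is 40 (since 3160 ≤ 3279 < 3321), so the first above is n = 41, value 3321.

41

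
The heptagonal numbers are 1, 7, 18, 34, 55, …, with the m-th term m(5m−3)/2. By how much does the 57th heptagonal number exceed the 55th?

57·(5·57 − 3)/2 = 8037 and 55·(5·55 − 3)/2 = 7480.
Difference: 8037 − 7480 = 557.

557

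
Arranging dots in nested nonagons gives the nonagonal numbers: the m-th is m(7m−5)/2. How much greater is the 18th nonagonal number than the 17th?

120

Consecutive nonagonal numbers differ by 7n − 6: here 7·18 − 6 = 120.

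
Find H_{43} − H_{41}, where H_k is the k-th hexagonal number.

43·(2·43 − 1) = 3655 and 41·(2·41 − 1) = 3321.
Difference: 3655 − 3321 = 334.

334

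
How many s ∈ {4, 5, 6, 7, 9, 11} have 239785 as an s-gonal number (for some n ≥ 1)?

s = 4: P(4, 489) = 239121 and P(4, 490) = 240100; 239785 is not s-gonal.
s = 5: P(5, 399) = 238602 and P(5, 400) = 239800; 239785 is not s-gonal.
s = 6: P(6, 346) = 239086 and P(6, 347) = 240471; 239785 is not s-gonal.
s = 7: P(7, 310) = 239785. ✓
s = 9: P(9, 262) = 239599 and P(9, 263) = 241434; 239785 is not s-gonal.
s = 11: P(11, 231) = 239316 and P(11, 232) = 241396; 239785 is not s-gonal.
Hits: s ∈ {7} → 1.

1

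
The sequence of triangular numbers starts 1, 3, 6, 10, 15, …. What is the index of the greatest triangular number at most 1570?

55

Solve n(n+1)/2 ≤ 1570 for integer n.
n = 55 gives 1540 ≤ 1570, while n = 56 gives 1596 > 1570; so the answer is index 55.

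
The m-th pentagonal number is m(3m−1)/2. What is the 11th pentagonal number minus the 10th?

Consecutive pentagonal numbers differ by 3n − 2: here 3·11 − 2 = 31.

31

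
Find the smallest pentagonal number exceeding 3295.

Solve n(3n−1)/2 > 3295 for integer n.
The largest n with value ≤ 3295 is 47 (since 3290 ≤ 3295 < 3432), so the first above is n = 48, value 3432.

3432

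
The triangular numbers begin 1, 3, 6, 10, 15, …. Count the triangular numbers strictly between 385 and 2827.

The n-th triangular number is n(n+1)/2.
Smallest index with value > 385: n = 28 (giving 406).
Largest index with value < 2827: n = 74 (giving 2775).
Indices 28 through 74: 47 terms.

47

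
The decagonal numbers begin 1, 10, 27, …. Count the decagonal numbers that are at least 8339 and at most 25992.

34

The n-th decagonal number is n(4n−3).
Smallest index with value ≥ 8339: n = 47 (giving 8695).
Largest index with value ≤ 25992: n = 80 (giving 25360).
Indices 47 through 80: 34 terms.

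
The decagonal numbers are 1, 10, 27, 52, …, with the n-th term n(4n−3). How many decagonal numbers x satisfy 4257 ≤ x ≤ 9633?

The n-th decagonal number is n(4n−3).
Smallest index with value ≥ 4257: n = 33 (giving 4257).
Largest index with value ≤ 9633: n = 49 (giving 9457).
Indices 33 through 49: 17 terms.

17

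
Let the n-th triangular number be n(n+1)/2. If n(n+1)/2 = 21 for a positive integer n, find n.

6

Set n(n+1)/2 = 21, giving n² + n − 42 = 0.
So n = (-1 + 13) / 2 = 12/2 = 6.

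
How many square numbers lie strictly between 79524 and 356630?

315

The n-th square number is n².
Smallest index with value > 79524: n = 283 (giving 80089).
Largest index with value < 356630: n = 597 (giving 356409).
Indices 283 through 597: 315 terms.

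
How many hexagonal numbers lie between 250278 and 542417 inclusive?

168

The n-th hexagonal number is n(2n−1).
Smallest index with value ≥ 250278: n = 354 (giving 250278).
Largest index with value ≤ 542417: n = 521 (giving 542361).
Indices 354 through 521: 168 terms.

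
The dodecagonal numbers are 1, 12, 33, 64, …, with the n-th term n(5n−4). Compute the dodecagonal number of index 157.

The 157th dodecagonal number is n(5n−4) with n = 157.
157·(5·157 − 4) = 157·781 = 122617.

122617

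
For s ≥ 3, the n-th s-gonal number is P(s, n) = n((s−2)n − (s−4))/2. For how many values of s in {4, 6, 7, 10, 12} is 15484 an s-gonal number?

s = 4: P(4, 124) = 15376 and P(4, 125) = 15625; 15484 is not s-gonal.
s = 6: P(6, 88) = 15400 and P(6, 89) = 15753; 15484 is not s-gonal.
s = 7: P(7, 79) = 15484. ✓
s = 10: P(10, 62) = 15190 and P(10, 63) = 15687; 15484 is not s-gonal.
s = 12: P(12, 56) = 15456 and P(12, 57) = 16017; 15484 is not s-gonal.
Hits: s ∈ {7} → 1.

1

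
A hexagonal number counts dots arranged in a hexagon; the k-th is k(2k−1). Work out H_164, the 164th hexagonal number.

The 164th hexagonal number is n(2n−1) with n = 164.
164·(2·164 − 1) = 164·327 = 53628.

53628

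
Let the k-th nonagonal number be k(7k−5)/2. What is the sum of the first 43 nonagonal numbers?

Σ i(7i−5)/2 = (7Σi² − 5Σi) / 2 over i = 1..43.
Σi = 946 and Σi² = 27434.
(7·27434 − 5·946) / 2 = 187308/2 = 93654.

93654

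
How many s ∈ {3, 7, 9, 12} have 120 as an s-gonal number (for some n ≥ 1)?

s = 3: P(3, 15) = 120. ✓
s = 7: P(7, 7) = 112 and P(7, 8) = 148; 120 is not s-gonal.
s = 9: P(9, 6) = 111 and P(9, 7) = 154; 120 is not s-gonal.
s = 12: P(12, 5) = 105 and P(12, 6) = 156; 120 is not s-gonal.
Hits: s ∈ {3} → 1.

1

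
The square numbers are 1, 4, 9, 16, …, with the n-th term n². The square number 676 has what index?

We need n² = 676, so n = √676 = 26.

26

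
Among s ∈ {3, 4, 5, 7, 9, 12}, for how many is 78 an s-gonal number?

1

s = 3: P(3, 12) = 78. ✓
s = 4: P(4, 8) = 64 and P(4, 9) = 81; 78 is not s-gonal.
s = 5: P(5, 7) = 70 and P(5, 8) = 92; 78 is not s-gonal.
s = 7: P(7, 5) = 55 and P(7, 6) = 81; 78 is not s-gonal.
s = 9: P(9, 5) = 75 and P(9, 6) = 111; 78 is not s-gonal.
s = 12: P(12, 4) = 64 and P(12, 5) = 105; 78 is not s-gonal.
Hits: s ∈ {3} → 1.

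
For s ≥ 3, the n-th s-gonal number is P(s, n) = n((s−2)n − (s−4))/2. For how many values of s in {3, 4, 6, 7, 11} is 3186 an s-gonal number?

2

s = 3: P(3, 79) = 3160 and P(3, 80) = 3240; 3186 is not s-gonal.
s = 4: P(4, 56) = 3136 and P(4, 57) = 3249; 3186 is not s-gonal.
s = 6: P(6, 40) = 3160 and P(6, 41) = 3321; 3186 is not s-gonal.
s = 7: P(7, 36) = 3186. ✓
s = 11: P(11, 27) = 3186. ✓
Hits: s ∈ {7, 11} → 2.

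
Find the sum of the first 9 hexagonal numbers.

525

Σ i(2i−1) = 2Σi² − Σi over i = 1..9.
Σi = 45 and Σi² = 285.
2·285 − 1·45 = 525.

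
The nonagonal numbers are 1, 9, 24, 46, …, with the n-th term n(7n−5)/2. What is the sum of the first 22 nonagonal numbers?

12650

Σ i(7i−5)/2 = (7Σi² − 5Σi) / 2 over i = 1..22.
Σi = 253 and Σi² = 3795.
(7·3795 − 5·253) / 2 = 25300/2 = 12650.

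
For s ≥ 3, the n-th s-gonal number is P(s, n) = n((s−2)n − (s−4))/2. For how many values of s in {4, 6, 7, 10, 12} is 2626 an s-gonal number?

1

s = 4: P(4, 51) = 2601 and P(4, 52) = 2704; 2626 is not s-gonal.
s = 6: P(6, 36) = 2556 and P(6, 37) = 2701; 2626 is not s-gonal.
s = 7: P(7, 32) = 2512 and P(7, 33) = 2673; 2626 is not s-gonal.
s = 10: P(10, 26) = 2626. ✓
s = 12: P(12, 23) = 2553 and P(12, 24) = 2784; 2626 is not s-gonal.
Hits: s ∈ {10} → 1.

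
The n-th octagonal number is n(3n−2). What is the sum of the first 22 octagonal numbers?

Σ i(3i−2) = 3Σi² − 2Σi over i = 1..22.
Σi = 253 and Σi² = 3795.
3·3795 − 2·253 = 10879.

10879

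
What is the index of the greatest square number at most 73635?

Solve n² ≤ 73635 for integer n.
n = 271 gives 73441 ≤ 73635, while n = 272 gives 73984 > 73635; so the answer is index 271.

271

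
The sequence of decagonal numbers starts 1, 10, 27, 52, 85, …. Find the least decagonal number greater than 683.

742

Solve n(4n−3) > 683 for integer n.
The largest n with value ≤ 683 is 13 (since 637 ≤ 683 < 742), so the first above is n = 14, value 742.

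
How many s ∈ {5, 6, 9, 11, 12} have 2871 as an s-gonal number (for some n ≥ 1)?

1

s = 5: P(5, 43) = 2752 and P(5, 44) = 2882; 2871 is not s-gonal.
s = 6: P(6, 38) = 2850 and P(6, 39) = 3003; 2871 is not s-gonal.
s = 9: P(9, 29) = 2871. ✓
s = 11: P(11, 25) = 2725 and P(11, 26) = 2951; 2871 is not s-gonal.
s = 12: P(12, 24) = 2784 and P(12, 25) = 3025; 2871 is not s-gonal.
Hits: s ∈ {9} → 1.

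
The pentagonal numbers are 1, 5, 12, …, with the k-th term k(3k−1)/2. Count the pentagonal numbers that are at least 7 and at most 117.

The n-th pentagonal number is n(3n−1)/2.
Smallest index with value ≥ 7: n = 3 (giving 12).
Largest index with value ≤ 117: n = 9 (giving 117).
Indices 3 through 9: 7 terms.

7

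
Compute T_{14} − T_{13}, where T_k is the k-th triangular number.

Consecutive triangular numbers differ by n: T_{14} − T_{13} = 14.

14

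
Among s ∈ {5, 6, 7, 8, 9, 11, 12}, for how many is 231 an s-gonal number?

1

s = 5: P(5, 12) = 210 and P(5, 13) = 247; 231 is not s-gonal.
s = 6: P(6, 11) = 231. ✓
s = 7: P(7, 9) = 189 and P(7, 10) = 235; 231 is not s-gonal.
s = 8: P(8, 9) = 225 and P(8, 10) = 280; 231 is not s-gonal.
s = 9: P(9, 8) = 204 and P(9, 9) = 261; 231 is not s-gonal.
s = 11: P(11, 7) = 196 and P(11, 8) = 260; 231 is not s-gonal.
s = 12: P(12, 7) = 217 and P(12, 8) = 288; 231 is not s-gonal.
Hits: s ∈ {6} → 1.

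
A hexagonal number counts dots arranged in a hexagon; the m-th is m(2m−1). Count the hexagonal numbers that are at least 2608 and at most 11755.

40

The n-th hexagonal number is n(2n−1).
Smallest index with value ≥ 2608: n = 37 (giving 2701).
Largest index with value ≤ 11755: n = 76 (giving 11476).
Indices 37 through 76: 40 terms.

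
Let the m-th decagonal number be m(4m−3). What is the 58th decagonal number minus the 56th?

906

58·(4·58 − 3) = 13282 and 56·(4·56 − 3) = 12376.
Difference: 13282 − 12376 = 906.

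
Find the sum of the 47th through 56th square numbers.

Σ_{i=47}^{56} i² = 60116 − 33511 = 26605.

26605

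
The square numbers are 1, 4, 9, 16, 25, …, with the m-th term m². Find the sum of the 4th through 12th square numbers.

636

Σ_{i=4}^{12} i² = 650 − 14 = 636.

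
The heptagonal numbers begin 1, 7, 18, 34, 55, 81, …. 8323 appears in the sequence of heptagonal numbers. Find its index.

Set n(5n−3)/2 = 8323, giving 5n² − 3n − 16646 = 0.
The discriminant is 9 + 40·8323 = 332929, and √332929 = 577.
So n = (3 + 577) / 10 = 580/10 = 58.

58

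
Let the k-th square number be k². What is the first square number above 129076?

129600

Solve n² > 129076 for integer n.
The largest n with value ≤ 129076 is 359 (since 128881 ≤ 129076 < 129600), so the first above is n = 360, value 129600.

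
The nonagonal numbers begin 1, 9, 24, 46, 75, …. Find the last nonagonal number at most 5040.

4959

Solve n(7n−5)/2 ≤ 5040 for integer n.
n = 38 gives 4959 ≤ 5040, while n = 39 gives 5226 > 5040; so the answer is 4959.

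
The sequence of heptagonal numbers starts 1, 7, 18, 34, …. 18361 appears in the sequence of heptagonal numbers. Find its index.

86

Set n(5n−3)/2 = 18361, giving 5n² − 3n − 36722 = 0.
The discriminant is 9 + 40·18361 = 734449, and √734449 = 857.
So n = (3 + 857) / 10 = 860/10 = 86.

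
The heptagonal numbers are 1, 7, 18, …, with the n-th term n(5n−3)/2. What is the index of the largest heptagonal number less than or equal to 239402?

Solve n(5n−3)/2 ≤ 239402 for integer n.
n = 309 gives 238239 ≤ 239402, while n = 310 gives 239785 > 239402; so the answer is index 309.

309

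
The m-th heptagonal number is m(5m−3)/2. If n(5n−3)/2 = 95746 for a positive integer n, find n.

196

Set n(5n−3)/2 = 95746, giving 5n² − 3n − 191492 = 0.
The discriminant is 9 + 40·95746 = 3829849, and √3829849 = 1957.
So n = (3 + 1957) / 10 = 1960/10 = 196.
Check: 196·(5·196 − 3)/2 = 95746. ✓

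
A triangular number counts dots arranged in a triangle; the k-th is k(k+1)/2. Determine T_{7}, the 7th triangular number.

28

The 7th triangular number is n(n+1)/2 with n = 7.
7·8/2 = 56/2 = 28.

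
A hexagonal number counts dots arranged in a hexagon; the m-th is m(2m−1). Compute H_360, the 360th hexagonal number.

The 360th hexagonal number is n(2n−1) with n = 360.
360·(2·360 − 1) = 360·719 = 258840.

258840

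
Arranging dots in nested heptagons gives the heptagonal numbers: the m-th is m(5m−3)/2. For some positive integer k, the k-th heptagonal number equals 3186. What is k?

Set n(5n−3)/2 = 3186, giving 5n² − 3n − 6372 = 0.
The discriminant is 9 + 40·3186 = 127449, and √127449 = 357.
So n = (3 + 357) / 10 = 360/10 = 36.

36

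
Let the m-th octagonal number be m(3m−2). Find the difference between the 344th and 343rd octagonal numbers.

Consecutive octagonal numbers differ by 6n − 5: here 6·344 − 5 = 2059.

2059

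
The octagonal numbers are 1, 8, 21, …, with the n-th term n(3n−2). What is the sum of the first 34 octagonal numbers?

39865

Σ i(3i−2) = 3Σi² − 2Σi over i = 1..34.
Σi = 595 and Σi² = 13685.
3·13685 − 2·595 = 39865.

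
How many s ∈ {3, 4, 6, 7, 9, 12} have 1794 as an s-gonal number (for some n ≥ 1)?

1

s = 3: P(3, 59) = 1770 and P(3, 60) = 1830; 1794 is not s-gonal.
s = 4: P(4, 42) = 1764 and P(4, 43) = 1849; 1794 is not s-gonal.
s = 6: P(6, 30) = 1770 and P(6, 31) = 1891; 1794 is not s-gonal.
s = 7: P(7, 27) = 1782 and P(7, 28) = 1918; 1794 is not s-gonal.
s = 9: P(9, 23) = 1794. ✓
s = 12: P(12, 19) = 1729 and P(12, 20) = 1920; 1794 is not s-gonal.
Hits: s ∈ {9} → 1.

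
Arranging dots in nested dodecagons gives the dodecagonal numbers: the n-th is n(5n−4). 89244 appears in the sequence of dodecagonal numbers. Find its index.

Set n(5n−4) = 89244, giving 5n² − 4n − 89244 = 0.
The discriminant is 16 + 20·89244 = 1784896, and √1784896 = 1336.
So n = (4 + 1336) / 10 = 1340/10 = 134.
Check: 134·(5·134 − 4) = 89244. ✓

134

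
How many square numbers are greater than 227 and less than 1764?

26

The n-th square number is n².
Smallest index with value > 227: n = 16 (giving 256).
Largest index with value < 1764: n = 41 (giving 1681).
Indices 16 through 41: 26 terms.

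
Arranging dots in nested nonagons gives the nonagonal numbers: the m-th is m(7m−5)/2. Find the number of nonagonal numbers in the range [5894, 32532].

55

The n-th nonagonal number is n(7n−5)/2.
Smallest index with value ≥ 5894: n = 42 (giving 6069).
Largest index with value ≤ 32532: n = 96 (giving 32016).
Indices 42 through 96: 55 terms.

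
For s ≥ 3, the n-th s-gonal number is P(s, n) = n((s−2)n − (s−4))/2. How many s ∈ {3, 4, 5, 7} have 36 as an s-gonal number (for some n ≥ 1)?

s = 3: P(3, 8) = 36. ✓
s = 4: P(4, 6) = 36. ✓
s = 5: P(5, 5) = 35 and P(5, 6) = 51; 36 is not s-gonal.
s = 7: P(7, 4) = 34 and P(7, 5) = 55; 36 is not s-gonal.
Hits: s ∈ {3, 4} → 2.

2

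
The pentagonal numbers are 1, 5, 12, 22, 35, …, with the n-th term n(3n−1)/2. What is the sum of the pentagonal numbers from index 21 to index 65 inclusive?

Σ i(3i−1)/2 = (3Σi² − Σi) / 2 over i = 21..65.
Σi = 2145 − 210 = 1935 and Σi² = 93665 − 2870 = 90795.
(3·90795 − 1·1935) / 2 = 270450/2 = 135225.

135225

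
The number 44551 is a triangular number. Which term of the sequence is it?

Set n(n+1)/2 = 44551, giving n² + n − 89102 = 0.
The discriminant is 1 + 8·44551 = 356409, and √356409 = 597.
So n = (-1 + 597) / 2 = 596/2 = 298.

298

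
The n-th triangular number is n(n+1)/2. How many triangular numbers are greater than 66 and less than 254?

The n-th triangular number is n(n+1)/2.
Smallest index with value > 66: n = 12 (giving 78).
Largest index with value < 254: n = 22 (giving 253).
Indices 12 through 22: 11 terms.

11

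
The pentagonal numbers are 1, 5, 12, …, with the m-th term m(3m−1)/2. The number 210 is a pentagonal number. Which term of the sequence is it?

12

Set n(3n−1)/2 = 210, giving 3n² − n − 420 = 0.
The discriminant is 1 + 24·210 = 5041, and √5041 = 71.
So n = (1 + 71) / 6 = 72/6 = 12.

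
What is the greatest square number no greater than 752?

Solve n² ≤ 752 for integer n.
n = 27 gives 729 ≤ 752, while n = 28 gives 784 > 752; so the answer is 729.

729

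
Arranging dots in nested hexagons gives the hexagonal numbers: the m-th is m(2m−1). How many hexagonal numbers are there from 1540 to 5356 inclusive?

25

The n-th hexagonal number is n(2n−1).
Smallest index with value ≥ 1540: n = 28 (giving 1540).
Largest index with value ≤ 5356: n = 52 (giving 5356).
Indices 28 through 52: 25 terms.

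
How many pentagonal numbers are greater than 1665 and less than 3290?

13

The n-th pentagonal number is n(3n−1)/2.
Smallest index with value > 1665: n = 34 (giving 1717).
Largest index with value < 3290: n = 46 (giving 3151).
Indices 34 through 46: 13 terms.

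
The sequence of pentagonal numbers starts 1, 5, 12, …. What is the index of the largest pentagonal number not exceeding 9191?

Solve n(3n−1)/2 ≤ 9191 for integer n.
n = 78 gives 9087 ≤ 9191, while n = 79 gives 9322 > 9191; so the answer is index 78.

78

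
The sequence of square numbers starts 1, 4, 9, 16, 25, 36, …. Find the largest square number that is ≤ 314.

Solve n² ≤ 314 for integer n.
n = 17 gives 289 ≤ 314, while n = 18 gives 324 > 314; so the answer is 289.

289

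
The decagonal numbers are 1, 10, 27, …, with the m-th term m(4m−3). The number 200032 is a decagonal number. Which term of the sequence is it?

224

Set n(4n−3) = 200032, giving 4n² − 3n − 200032 = 0.
The discriminant is 9 + 16·200032 = 3200521, and √3200521 = 1789.
So n = (3 + 1789) / 8 = 1792/8 = 224.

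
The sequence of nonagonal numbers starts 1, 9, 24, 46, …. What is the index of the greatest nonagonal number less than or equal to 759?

Solve n(7n−5)/2 ≤ 759 for integer n.
n = 15 gives 750 ≤ 759, while n = 16 gives 856 > 759; so the answer is index 15.

15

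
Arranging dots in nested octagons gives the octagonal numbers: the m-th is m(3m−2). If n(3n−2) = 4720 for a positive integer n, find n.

Set n(3n−2) = 4720, giving 3n² − 2n − 4720 = 0.
The discriminant is 4 + 12·4720 = 56644, and √56644 = 238.
So n = (2 + 238) / 6 = 240/6 = 40.
Check: 40·(3·40 − 2) = 4720. ✓

40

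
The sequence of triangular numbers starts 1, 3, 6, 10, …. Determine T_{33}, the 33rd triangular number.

561

The 33rd triangular number is n(n+1)/2 with n = 33.
33·34/2 = 1122/2 = 561.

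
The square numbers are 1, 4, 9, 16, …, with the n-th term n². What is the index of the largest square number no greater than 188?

Solve n² ≤ 188 for integer n.
n = 13 gives 169 ≤ 188, while n = 14 gives 196 > 188; so the answer is index 13.

13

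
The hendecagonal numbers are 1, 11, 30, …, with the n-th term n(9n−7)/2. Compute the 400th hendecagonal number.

The 400th hendecagonal number is n(9n−7)/2 with n = 400.
400·(9·400 − 7)/2 = 400·3593/2 = 718600.

718600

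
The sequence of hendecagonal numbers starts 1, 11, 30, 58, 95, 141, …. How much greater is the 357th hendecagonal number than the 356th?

Consecutive hendecagonal numbers differ by 9n − 8: here 9·357 − 8 = 3205.

3205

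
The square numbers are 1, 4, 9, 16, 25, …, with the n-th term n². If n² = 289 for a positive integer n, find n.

We need n² = 289, so n = √289 = 17.
Check: 17² = 289. ✓

17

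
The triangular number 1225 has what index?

49

Set n(n+1)/2 = 1225, giving n² + n − 2450 = 0.
The discriminant is 1 + 8·1225 = 9801, and √9801 = 99.
So n = (-1 + 99) / 2 = 98/2 = 49.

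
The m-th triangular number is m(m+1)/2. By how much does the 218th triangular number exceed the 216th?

435

218·219/2 = 23871 and 216·217/2 = 23436.
Difference: 23871 − 23436 = 435.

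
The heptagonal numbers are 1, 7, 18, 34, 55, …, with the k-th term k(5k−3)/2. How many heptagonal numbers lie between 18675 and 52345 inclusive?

The n-th heptagonal number is n(5n−3)/2.
Smallest index with value ≥ 18675: n = 87 (giving 18792).
Largest index with value ≤ 52345: n = 145 (giving 52345).
Indices 87 through 145: 59 terms.

59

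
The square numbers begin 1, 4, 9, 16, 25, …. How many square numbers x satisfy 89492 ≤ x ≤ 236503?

187

The n-th square number is n².
Smallest index with value ≥ 89492: n = 300 (giving 90000).
Largest index with value ≤ 236503: n = 486 (giving 236196).
Indices 300 through 486: 187 terms.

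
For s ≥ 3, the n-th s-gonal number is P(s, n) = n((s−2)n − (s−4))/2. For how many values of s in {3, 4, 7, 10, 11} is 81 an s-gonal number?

s = 3: P(3, 12) = 78 and P(3, 13) = 91; 81 is not s-gonal.
s = 4: P(4, 9) = 81. ✓
s = 7: P(7, 6) = 81. ✓
s = 10: P(10, 4) = 52 and P(10, 5) = 85; 81 is not s-gonal.
s = 11: P(11, 4) = 58 and P(11, 5) = 95; 81 is not s-gonal.
Hits: s ∈ {4, 7} → 2.

2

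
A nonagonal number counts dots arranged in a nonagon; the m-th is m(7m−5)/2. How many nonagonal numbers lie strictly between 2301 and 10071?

The n-th nonagonal number is n(7n−5)/2.
Smallest index with value > 2301: n = 27 (giving 2484).
Largest index with value < 10071: n = 53 (giving 9699).
Indices 27 through 53: 27 terms.

27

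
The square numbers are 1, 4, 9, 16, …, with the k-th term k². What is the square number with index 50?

2500

The 50th square number is n² with n = 50.
50² = 2500.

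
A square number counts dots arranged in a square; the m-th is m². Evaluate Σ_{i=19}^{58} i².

Σ_{i=19}^{58} i² = 66729 − 2109 = 64620.

64620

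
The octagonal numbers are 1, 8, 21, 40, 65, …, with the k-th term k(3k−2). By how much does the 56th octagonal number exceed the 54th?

56·(3·56 − 2) = 9296 and 54·(3·54 − 2) = 8640.
Difference: 9296 − 8640 = 656.

656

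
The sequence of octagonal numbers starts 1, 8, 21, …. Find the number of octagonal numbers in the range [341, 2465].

19

The n-th octagonal number is n(3n−2).
Smallest index with value ≥ 341: n = 11 (giving 341).
Largest index with value ≤ 2465: n = 29 (giving 2465).
Indices 11 through 29: 19 terms.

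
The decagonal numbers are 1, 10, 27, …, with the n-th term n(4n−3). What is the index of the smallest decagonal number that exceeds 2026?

23

Solve n(4n−3) > 2026 for integer n.
The largest n with value ≤ 2026 is 22 (since 1870 ≤ 2026 < 2047), so the first above is n = 23, value 2047.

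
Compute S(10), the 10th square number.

100

The 10th square number is n² with n = 10.
10² = 100.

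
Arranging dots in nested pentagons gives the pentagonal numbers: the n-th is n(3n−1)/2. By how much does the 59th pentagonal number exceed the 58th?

175

Consecutive pentagonal numbers differ by 3n − 2: here 3·59 − 2 = 175.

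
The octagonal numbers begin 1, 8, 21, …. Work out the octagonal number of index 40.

The 40th octagonal number is n(3n−2) with n = 40.
40·(3·40 − 2) = 40·118 = 4720.

4720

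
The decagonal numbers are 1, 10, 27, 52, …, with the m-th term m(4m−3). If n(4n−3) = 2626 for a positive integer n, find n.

26

Set n(4n−3) = 2626, giving 4n² − 3n − 2626 = 0.
So n = (3 + 205) / 8 = 208/8 = 26.
Check: 26·(4·26 − 3) = 2626. ✓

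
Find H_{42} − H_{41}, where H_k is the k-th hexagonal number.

165

Consecutive hexagonal numbers differ by 4n − 3: here 4·42 − 3 = 165.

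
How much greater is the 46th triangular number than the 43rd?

135

46·47/2 = 1081 and 43·44/2 = 946.
Difference: 1081 − 946 = 135.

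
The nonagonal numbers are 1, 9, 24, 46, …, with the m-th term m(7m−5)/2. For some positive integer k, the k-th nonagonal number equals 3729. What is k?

33

Set n(7n−5)/2 = 3729, giving 7n² − 5n − 7458 = 0.
So n = (5 + 457) / 14 = 462/14 = 33.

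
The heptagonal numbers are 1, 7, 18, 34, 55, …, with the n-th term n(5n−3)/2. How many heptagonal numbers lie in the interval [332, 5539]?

36

The n-th heptagonal number is n(5n−3)/2.
Smallest index with value ≥ 332: n = 12 (giving 342).
Largest index with value ≤ 5539: n = 47 (giving 5452).
Indices 12 through 47: 36 terms.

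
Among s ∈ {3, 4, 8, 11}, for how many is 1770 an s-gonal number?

1

s = 3: P(3, 59) = 1770. ✓
s = 4: P(4, 42) = 1764 and P(4, 43) = 1849; 1770 is not s-gonal.
s = 8: P(8, 24) = 1680 and P(8, 25) = 1825; 1770 is not s-gonal.
s = 11: P(11, 20) = 1730 and P(11, 21) = 1911; 1770 is not s-gonal.
Hits: s ∈ {3} → 1.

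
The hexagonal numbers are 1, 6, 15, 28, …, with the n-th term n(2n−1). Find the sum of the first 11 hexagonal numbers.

Σ i(2i−1) = 2Σi² − Σi over i = 1..11.
Σi = 66 and Σi² = 506.
2·506 − 1·66 = 946.

946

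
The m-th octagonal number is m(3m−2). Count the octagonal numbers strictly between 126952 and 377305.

The n-th octagonal number is n(3n−2).
Smallest index with value > 126952: n = 207 (giving 128133).
Largest index with value < 377305: n = 354 (giving 375240).
Indices 207 through 354: 148 terms.

148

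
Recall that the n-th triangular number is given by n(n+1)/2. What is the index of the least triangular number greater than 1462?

Solve n(n+1)/2 > 1462 for integer n.
The largest n with value ≤ 1462 is 53 (since 1431 ≤ 1462 < 1485), so the first above is n = 54, value 1485.

54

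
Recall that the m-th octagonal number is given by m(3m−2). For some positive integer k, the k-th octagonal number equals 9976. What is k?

58

Set n(3n−2) = 9976, giving 3n² − 2n − 9976 = 0.
The discriminant is 4 + 12·9976 = 119716, and √119716 = 346.
So n = (2 + 346) / 6 = 348/6 = 58.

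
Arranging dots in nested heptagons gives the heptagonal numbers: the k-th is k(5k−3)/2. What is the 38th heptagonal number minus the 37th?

186

Consecutive heptagonal numbers differ by 5n − 4: here 5·38 − 4 = 186.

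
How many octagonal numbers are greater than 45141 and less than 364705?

The n-th octagonal number is n(3n−2).
Smallest index with value > 45141: n = 124 (giving 45880).
Largest index with value < 364705: n = 348 (giving 362616).
Indices 124 through 348: 225 terms.

225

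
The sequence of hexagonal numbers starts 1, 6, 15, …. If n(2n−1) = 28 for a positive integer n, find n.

Set n(2n−1) = 28, giving 2n² − n − 28 = 0.
So n = (1 + 15) / 4 = 16/4 = 4.

4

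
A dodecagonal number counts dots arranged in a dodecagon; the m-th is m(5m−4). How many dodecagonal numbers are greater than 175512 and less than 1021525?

The n-th dodecagonal number is n(5n−4).
Smallest index with value > 175512: n = 188 (giving 175968).
Largest index with value < 1021525: n = 452 (giving 1019712).
Indices 188 through 452: 265 terms.

265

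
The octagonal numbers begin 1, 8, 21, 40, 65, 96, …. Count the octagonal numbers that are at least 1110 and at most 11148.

The n-th octagonal number is n(3n−2).
Smallest index with value ≥ 1110: n = 20 (giving 1160).
Largest index with value ≤ 11148: n = 61 (giving 11041).
Indices 20 through 61: 42 terms.

42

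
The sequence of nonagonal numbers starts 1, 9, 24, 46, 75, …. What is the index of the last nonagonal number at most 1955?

Solve n(7n−5)/2 ≤ 1955 for integer n.
n = 23 gives 1794 ≤ 1955, while n = 24 gives 1956 > 1955; so the answer is index 23.

23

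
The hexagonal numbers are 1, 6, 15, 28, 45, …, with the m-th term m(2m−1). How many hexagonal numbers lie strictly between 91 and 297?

5

The n-th hexagonal number is n(2n−1).
Smallest index with value > 91: n = 8 (giving 120).
Largest index with value < 297: n = 12 (giving 276).
Indices 8 through 12: 5 terms.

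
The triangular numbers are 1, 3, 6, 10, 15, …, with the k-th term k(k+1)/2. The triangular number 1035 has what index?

Set n(n+1)/2 = 1035, giving n² + n − 2070 = 0.
The discriminant is 1 + 8·1035 = 8281, and √8281 = 91.
So n = (-1 + 91) / 2 = 90/2 = 45.

45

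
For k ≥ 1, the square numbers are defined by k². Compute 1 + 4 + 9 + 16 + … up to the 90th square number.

Σ_{i=1}^{90} i² = 90·91·181/6 = 247065.

247065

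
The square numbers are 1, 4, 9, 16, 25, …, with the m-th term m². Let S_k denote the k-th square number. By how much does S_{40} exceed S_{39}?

n² − (n−1)² = 2n − 1, so 40² − 39² = 2·40 − 1 = 79.

79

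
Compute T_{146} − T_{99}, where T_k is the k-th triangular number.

146·147/2 = 10731 and 99·100/2 = 4950.
Difference: 10731 − 4950 = 5781.

5781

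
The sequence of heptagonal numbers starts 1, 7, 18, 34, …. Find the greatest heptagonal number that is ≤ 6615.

6426

Solve n(5n−3)/2 ≤ 6615 for integer n.
n = 51 gives 6426 ≤ 6615, while n = 52 gives 6682 > 6615; so the answer is 6426.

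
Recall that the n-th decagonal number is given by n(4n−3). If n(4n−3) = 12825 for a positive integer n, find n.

57

Set n(4n−3) = 12825, giving 4n² − 3n − 12825 = 0.
So n = (3 + 453) / 8 = 456/8 = 57.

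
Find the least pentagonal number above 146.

Solve n(3n−1)/2 > 146 for integer n.
The largest n with value ≤ 146 is 10 (since 145 ≤ 146 < 176), so the first above is n = 11, value 176.

176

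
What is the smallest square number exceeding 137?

144

Solve n² > 137 for integer n.
The largest n with value ≤ 137 is 11 (since 121 ≤ 137 < 144), so the first above is n = 12, value 144.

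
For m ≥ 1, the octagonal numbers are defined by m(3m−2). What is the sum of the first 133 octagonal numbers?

Σ i(3i−2) = 3Σi² − 2Σi over i = 1..133.
Σi = 8911 and Σi² = 793079.
3·793079 − 2·8911 = 2361415.

2361415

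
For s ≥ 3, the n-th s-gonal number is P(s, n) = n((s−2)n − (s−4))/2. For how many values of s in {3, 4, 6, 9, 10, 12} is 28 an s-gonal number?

2

s = 3: P(3, 7) = 28. ✓
s = 4: P(4, 5) = 25 and P(4, 6) = 36; 28 is not s-gonal.
s = 6: P(6, 4) = 28. ✓
s = 9: P(9, 3) = 24 and P(9, 4) = 46; 28 is not s-gonal.
s = 10: P(10, 3) = 27 and P(10, 4) = 52; 28 is not s-gonal.
s = 12: P(12, 2) = 12 and P(12, 3) = 33; 28 is not s-gonal.
Hits: s ∈ {3, 6} → 2.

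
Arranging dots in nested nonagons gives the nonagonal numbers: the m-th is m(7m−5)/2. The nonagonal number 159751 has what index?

Set n(7n−5)/2 = 159751, giving 7n² − 5n − 319502 = 0.
The discriminant is 25 + 56·159751 = 8946081, and √8946081 = 2991.
So n = (5 + 2991) / 14 = 2996/14 = 214.

214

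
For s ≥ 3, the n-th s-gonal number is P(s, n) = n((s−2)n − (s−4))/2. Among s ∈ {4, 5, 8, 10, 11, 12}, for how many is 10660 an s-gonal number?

1

s = 4: P(4, 103) = 10609 and P(4, 104) = 10816; 10660 is not s-gonal.
s = 5: P(5, 84) = 10542 and P(5, 85) = 10795; 10660 is not s-gonal.
s = 8: P(8, 59) = 10325 and P(8, 60) = 10680; 10660 is not s-gonal.
s = 10: P(10, 52) = 10660. ✓
s = 11: P(11, 49) = 10633 and P(11, 50) = 11075; 10660 is not s-gonal.
s = 12: P(12, 46) = 10396 and P(12, 47) = 10857; 10660 is not s-gonal.
Hits: s ∈ {10} → 1.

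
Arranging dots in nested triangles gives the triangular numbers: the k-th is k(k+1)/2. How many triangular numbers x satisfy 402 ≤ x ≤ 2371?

41

The n-th triangular number is n(n+1)/2.
Smallest index with value ≥ 402: n = 28 (giving 406).
Largest index with value ≤ 2371: n = 68 (giving 2346).
Indices 28 through 68: 41 terms.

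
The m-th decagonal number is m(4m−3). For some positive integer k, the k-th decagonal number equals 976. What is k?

Set n(4n−3) = 976, giving 4n² − 3n − 976 = 0.
So n = (3 + 125) / 8 = 128/8 = 16.

16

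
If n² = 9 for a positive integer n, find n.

We need n² = 9, so n = √9 = 3.

3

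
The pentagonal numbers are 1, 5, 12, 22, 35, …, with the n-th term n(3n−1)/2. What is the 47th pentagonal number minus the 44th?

47·(3·47 − 1)/2 = 3290 and 44·(3·44 − 1)/2 = 2882.
Difference: 3290 − 2882 = 408.

408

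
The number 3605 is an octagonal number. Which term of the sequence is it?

Set n(3n−2) = 3605, giving 3n² − 2n − 3605 = 0.
The discriminant is 4 + 12·3605 = 43264, and √43264 = 208.
So n = (2 + 208) / 6 = 210/6 = 35.

35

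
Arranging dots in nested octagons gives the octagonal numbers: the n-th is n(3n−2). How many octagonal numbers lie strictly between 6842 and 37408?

The n-th octagonal number is n(3n−2).
Smallest index with value > 6842: n = 49 (giving 7105).
Largest index with value < 37408: n = 111 (giving 36741).
Indices 49 through 111: 63 terms.

63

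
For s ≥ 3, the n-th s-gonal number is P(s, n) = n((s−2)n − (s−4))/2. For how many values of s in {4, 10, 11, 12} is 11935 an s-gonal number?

1

s = 4: P(4, 109) = 11881 and P(4, 110) = 12100; 11935 is not s-gonal.
s = 10: P(10, 55) = 11935. ✓
s = 11: P(11, 51) = 11526 and P(11, 52) = 11986; 11935 is not s-gonal.
s = 12: P(12, 49) = 11809 and P(12, 50) = 12300; 11935 is not s-gonal.
Hits: s ∈ {10} → 1.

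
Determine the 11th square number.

121

The 11th square number is n² with n = 11.
11² = 121.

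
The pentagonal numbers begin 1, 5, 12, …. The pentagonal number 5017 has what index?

Set n(3n−1)/2 = 5017, giving 3n² − n − 10034 = 0.
The discriminant is 1 + 24·5017 = 120409, and √120409 = 347.
So n = (1 + 347) / 6 = 348/6 = 58.
Check: 58·(3·58 − 1)/2 = 5017. ✓

58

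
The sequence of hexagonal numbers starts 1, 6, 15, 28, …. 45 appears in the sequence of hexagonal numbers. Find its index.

Set n(2n−1) = 45, giving 2n² − n − 45 = 0.
The discriminant is 1 + 8·45 = 361, and √361 = 19.
So n = (1 + 19) / 4 = 20/4 = 5.

5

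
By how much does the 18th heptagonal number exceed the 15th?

18·(5·18 − 3)/2 = 783 and 15·(5·15 − 3)/2 = 540.
Difference: 783 − 540 = 243.

243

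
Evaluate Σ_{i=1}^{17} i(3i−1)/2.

Σ i(3i−1)/2 = (3Σi² − Σi) / 2 over i = 1..17.
Σi = 153 and Σi² = 1785.
(3·1785 − 1·153) / 2 = 5202/2 = 2601.

2601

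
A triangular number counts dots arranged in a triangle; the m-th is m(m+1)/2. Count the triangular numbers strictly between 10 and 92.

9

The n-th triangular number is n(n+1)/2.
Smallest index with value > 10: n = 5 (giving 15).
Largest index with value < 92: n = 13 (giving 91).
Indices 5 through 13: 9 terms.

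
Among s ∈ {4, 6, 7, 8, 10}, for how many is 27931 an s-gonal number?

1

s = 4: P(4, 167) = 27889 and P(4, 168) = 28224; 27931 is not s-gonal.
s = 6: P(6, 118) = 27730 and P(6, 119) = 28203; 27931 is not s-gonal.
s = 7: P(7, 106) = 27931. ✓
s = 8: P(8, 96) = 27456 and P(8, 97) = 28033; 27931 is not s-gonal.
s = 10: P(10, 83) = 27307 and P(10, 84) = 27972; 27931 is not s-gonal.
Hits: s ∈ {7} → 1.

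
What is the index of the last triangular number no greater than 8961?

133

Solve n(n+1)/2 ≤ 8961 for integer n.
n = 133 gives 8911 ≤ 8961, while n = 134 gives 9045 > 8961; so the answer is index 133.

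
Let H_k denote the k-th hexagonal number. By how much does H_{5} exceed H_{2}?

5·(2·5 − 1) = 45 and 2·(2·2 − 1) = 6.
Difference: 45 − 6 = 39.

39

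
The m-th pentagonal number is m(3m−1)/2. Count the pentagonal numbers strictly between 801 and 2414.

17

The n-th pentagonal number is n(3n−1)/2.
Smallest index with value > 801: n = 24 (giving 852).
Largest index with value < 2414: n = 40 (giving 2380).
Indices 24 through 40: 17 terms.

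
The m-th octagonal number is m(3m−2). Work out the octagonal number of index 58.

9976

The 58th octagonal number is n(3n−2) with n = 58.
58·(3·58 − 2) = 58·172 = 9976.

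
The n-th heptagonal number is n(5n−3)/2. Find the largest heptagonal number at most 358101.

356643

Solve n(5n−3)/2 ≤ 358101 for integer n.
n = 378 gives 356643 ≤ 358101, while n = 379 gives 358534 > 358101; so the answer is 356643.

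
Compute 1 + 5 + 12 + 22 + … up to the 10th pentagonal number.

550

Σ i(3i−1)/2 = (3Σi² − Σi) / 2 over i = 1..10.
Σi = 55 and Σi² = 385.
(3·385 − 1·55) / 2 = 1100/2 = 550.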